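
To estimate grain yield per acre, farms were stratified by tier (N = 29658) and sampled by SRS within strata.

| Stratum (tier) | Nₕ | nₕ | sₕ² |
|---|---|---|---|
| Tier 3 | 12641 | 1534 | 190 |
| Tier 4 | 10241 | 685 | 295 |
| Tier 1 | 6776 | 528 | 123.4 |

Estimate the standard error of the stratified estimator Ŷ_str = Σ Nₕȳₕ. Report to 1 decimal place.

Var(Ŷ_str) = Σₕ Nₕ²(1 − fₕ)sₕ²/nₕ.
Tier 3: 12641²·(1 − 1534/12641)·190/1534 = 1.7390275 × 10^7.
Tier 4: 10241²·(1 − 685/10241)·295/685 = 4.2145378 × 10^7.
Tier 1: 6776²·(1 − 528/6776)·123.4/528 = 9.8945411 × 10^6.
Sum = 6.9430194 × 10^7.
SE = √(6.9430194 × 10^7) = 8332.5.

8332.5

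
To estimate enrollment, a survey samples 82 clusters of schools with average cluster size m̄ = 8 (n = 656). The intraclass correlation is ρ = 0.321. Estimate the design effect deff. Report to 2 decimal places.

deff = 1 + (8 − 1)·0.321 = 1 + 2.247 = 3.247.

3.25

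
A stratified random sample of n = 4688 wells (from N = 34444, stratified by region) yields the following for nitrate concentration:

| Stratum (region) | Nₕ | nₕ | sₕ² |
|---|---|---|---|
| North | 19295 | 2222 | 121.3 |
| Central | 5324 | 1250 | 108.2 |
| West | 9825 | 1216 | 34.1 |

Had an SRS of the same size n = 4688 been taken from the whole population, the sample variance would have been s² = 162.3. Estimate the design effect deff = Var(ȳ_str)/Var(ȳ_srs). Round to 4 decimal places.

Var(ȳ_str) = Σ Wₕ²(1−fₕ)sₕ²/nₕ with Wₕ = Nₕ/34444:
  North: (19295/34444)²·(1−2222/19295)·121.3/2222 = 0.01515808
  Central: (5324/34444)²·(1−1250/5324)·108.2/1250 = 0.0015825198
  West: (9825/34444)²·(1−1216/9825)·34.1/1216 = 0.0019993043
  → Var(ȳ_str) = 0.018739904.
Var(ȳ_srs) = (1 − 4688/34444)·162.3/4688 = 0.029908311.
deff = 0.018739904 / 0.029908311 = 0.6266.

0.6266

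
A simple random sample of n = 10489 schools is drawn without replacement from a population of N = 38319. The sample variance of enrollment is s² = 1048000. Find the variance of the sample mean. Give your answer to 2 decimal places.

72.56

Under SRS without replacement, Var(ȳ) = (1 − f)·s²/n with f = n/N = 10489/38319 = 0.27372844.
Var(ȳ) = (1 − 0.27372844)·1048000/10489 = 0.72627156·99.914196 = 72.564839.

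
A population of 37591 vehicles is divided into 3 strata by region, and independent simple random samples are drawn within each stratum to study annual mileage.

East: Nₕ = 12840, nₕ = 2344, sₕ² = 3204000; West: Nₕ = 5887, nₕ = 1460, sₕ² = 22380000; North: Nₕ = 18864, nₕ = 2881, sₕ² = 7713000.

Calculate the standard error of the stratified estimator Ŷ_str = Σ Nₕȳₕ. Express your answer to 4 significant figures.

1.179 × 10^6

Var(Ŷ_str) = Σₕ Nₕ²(1 − fₕ)sₕ²/nₕ.
East: 12840²·(1 − 2344/12840)·3204000/2344 = 1.8421447 × 10^11.
West: 5887²·(1 − 1460/5887)·22380000/1460 = 3.9949448 × 10^11.
North: 18864²·(1 − 2881/18864)·7713000/2881 = 8.0718329 × 10^11.
Sum = 1.3908922 × 10^12.
SE = √(1.3908922 × 10^12) = 1.179 × 10^6.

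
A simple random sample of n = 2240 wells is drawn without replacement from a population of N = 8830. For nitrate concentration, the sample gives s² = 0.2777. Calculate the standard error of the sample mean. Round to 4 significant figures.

0.009619

Under SRS without replacement, Var(ȳ) = (1 − f)·s²/n with f = n/N = 2240/8830 = 0.25368063.
Var(ȳ) = (1 − 0.25368063)·0.2777/2240 = 0.74631937·1.2397321 × 10^-4 = 9.2523611 × 10^-5.
SE(ȳ) = √(9.2523611 × 10^-5) = 0.009619.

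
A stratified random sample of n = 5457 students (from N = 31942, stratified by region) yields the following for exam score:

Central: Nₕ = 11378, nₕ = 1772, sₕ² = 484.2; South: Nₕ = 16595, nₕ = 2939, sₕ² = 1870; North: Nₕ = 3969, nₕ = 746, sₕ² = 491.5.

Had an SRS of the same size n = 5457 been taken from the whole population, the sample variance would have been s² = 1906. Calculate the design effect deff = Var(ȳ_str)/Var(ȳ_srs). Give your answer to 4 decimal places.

0.6176

Var(ȳ_str) = Σ Wₕ²(1−fₕ)sₕ²/nₕ with Wₕ = Nₕ/31942:
  Central: (11378/31942)²·(1−1772/11378)·484.2/1772 = 0.029271526
  South: (16595/31942)²·(1−2939/16595)·1870/2939 = 0.14132486
  North: (3969/31942)²·(1−746/3969)·491.5/746 = 0.0082604154
  → Var(ȳ_str) = 0.1788568.
Var(ȳ_srs) = (1 − 5457/31942)·1906/5457 = 0.28960551.
deff = 0.1788568 / 0.28960551 = 0.6176.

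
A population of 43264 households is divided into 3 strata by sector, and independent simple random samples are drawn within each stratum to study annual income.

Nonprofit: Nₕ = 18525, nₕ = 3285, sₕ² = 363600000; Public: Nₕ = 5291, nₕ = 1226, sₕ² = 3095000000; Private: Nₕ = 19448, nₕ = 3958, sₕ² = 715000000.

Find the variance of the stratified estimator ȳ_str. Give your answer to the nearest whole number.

74776

Var(ȳ_str) = Σₕ Wₕ²(1 − fₕ)sₕ²/nₕ with Wₕ = Nₕ/N, N = 43264.
Nonprofit: Wₕ = 0.42818510; term = 0.42818510²·(1 − 0.17732794)·363600000/3285 = 16694.689.
Public: Wₕ = 0.12229567; term = 0.12229567²·(1 − 0.23171423)·3095000000/1226 = 29007.824.
Private: Wₕ = 0.44951923; term = 0.44951923²·(1 − 0.20351707)·715000000/3958 = 29073.899.
Sum = 74776.412.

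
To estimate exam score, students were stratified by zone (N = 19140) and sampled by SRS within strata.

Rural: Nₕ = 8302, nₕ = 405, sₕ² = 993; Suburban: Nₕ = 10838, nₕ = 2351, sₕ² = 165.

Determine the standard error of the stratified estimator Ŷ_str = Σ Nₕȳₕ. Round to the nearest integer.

12931

Var(Ŷ_str) = Σₕ Nₕ²(1 − fₕ)sₕ²/nₕ.
Rural: 8302²·(1 − 405/8302)·993/405 = 1.607456 × 10^8.
Suburban: 10838²·(1 − 2351/10838)·165/2351 = 6.455571 × 10^6.
Sum = 1.6720117 × 10^8.
SE = √(1.6720117 × 10^8) = 12931.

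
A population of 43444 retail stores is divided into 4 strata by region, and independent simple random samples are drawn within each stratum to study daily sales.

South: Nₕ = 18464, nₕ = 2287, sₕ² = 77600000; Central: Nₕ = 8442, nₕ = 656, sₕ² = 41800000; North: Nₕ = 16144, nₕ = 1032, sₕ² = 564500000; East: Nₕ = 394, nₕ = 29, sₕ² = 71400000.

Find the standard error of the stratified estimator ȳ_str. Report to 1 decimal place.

Var(ȳ_str) = Σₕ Wₕ²(1 − fₕ)sₕ²/nₕ with Wₕ = Nₕ/N, N = 43444.
South: Wₕ = 0.42500691; term = 0.42500691²·(1 − 0.12386265)·77600000/2287 = 5369.8199.
Central: Wₕ = 0.19431912; term = 0.19431912²·(1 − 0.07770670)·41800000/656 = 2219.0781.
North: Wₕ = 0.37160482; term = 0.37160482²·(1 − 0.06392468)·564500000/1032 = 70706.238.
East: Wₕ = 0.00906915; term = 0.00906915²·(1 − 0.07360406)·71400000/29 = 187.59864.
Sum = 78482.735.
SE = √(78482.735) = 280.1.

280.1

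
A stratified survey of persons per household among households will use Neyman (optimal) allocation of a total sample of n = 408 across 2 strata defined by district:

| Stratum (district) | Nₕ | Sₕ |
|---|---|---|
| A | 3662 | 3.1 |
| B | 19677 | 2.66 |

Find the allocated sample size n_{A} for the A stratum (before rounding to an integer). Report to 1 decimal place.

72.7

Neyman allocation: nₕ = n·NₕSₕ / Σⱼ NⱼSⱼ.
Σ NⱼSⱼ = 3662·3.1 + 19677·2.66 = 63693.02.
n_{A} = 408·3662·3.1 / 63693.02 = 72.7.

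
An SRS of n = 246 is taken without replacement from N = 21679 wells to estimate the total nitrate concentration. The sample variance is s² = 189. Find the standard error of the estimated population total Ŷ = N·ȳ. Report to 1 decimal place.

18894.0

Var(Ŷ) = N²·Var(ȳ) = N²·(1 − n/N)·s²/n.
f = 246/21679 = 0.01134739; Var(ȳ) = 0.98865261·189/246 = 0.75957457.
Var(Ŷ) = 21679² · 0.75957457 = 3.5698413 × 10^8.
SE(Ŷ) = √(3.5698413 × 10^8) = 18894.0.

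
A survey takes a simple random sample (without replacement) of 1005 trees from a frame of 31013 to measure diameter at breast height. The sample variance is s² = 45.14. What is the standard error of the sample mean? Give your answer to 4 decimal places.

Under SRS without replacement, Var(ȳ) = (1 − f)·s²/n with f = n/N = 1005/31013 = 0.03240577.
Var(ȳ) = (1 − 0.03240577)·45.14/1005 = 0.96759423·0.044915423 = 0.043459904.
SE(ȳ) = √(0.043459904) = 0.2085.

0.2085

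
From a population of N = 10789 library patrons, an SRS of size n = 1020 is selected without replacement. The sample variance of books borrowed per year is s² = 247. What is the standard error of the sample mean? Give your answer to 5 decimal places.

Under SRS without replacement, Var(ȳ) = (1 − f)·s²/n with f = n/N = 1020/10789 = 0.09454074.
Var(ȳ) = (1 − 0.09454074)·247/1020 = 0.90545926·0.24215686 = 0.21926317.
SE(ȳ) = √(0.21926317) = 0.46826.

0.46826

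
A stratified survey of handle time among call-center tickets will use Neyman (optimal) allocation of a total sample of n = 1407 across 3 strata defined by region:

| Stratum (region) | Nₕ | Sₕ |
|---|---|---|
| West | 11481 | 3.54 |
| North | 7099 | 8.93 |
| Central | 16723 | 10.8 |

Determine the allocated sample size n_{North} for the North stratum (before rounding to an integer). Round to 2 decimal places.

313.36

Neyman allocation: nₕ = n·NₕSₕ / Σⱼ NⱼSⱼ.
Σ NⱼSⱼ = 11481·3.54 + 7099·8.93 + 16723·10.8 = 284645.21.
n_{North} = 1407·7099·8.93 / 284645.21 = 313.36.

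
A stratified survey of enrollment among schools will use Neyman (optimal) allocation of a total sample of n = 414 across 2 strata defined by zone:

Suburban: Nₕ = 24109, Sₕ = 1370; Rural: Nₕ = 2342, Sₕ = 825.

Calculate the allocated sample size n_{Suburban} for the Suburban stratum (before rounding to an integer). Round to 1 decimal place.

Neyman allocation: nₕ = n·NₕSₕ / Σⱼ NⱼSⱼ.
Σ NⱼSⱼ = 24109·1370 + 2342·825 = 3.496148 × 10^7.
n_{Suburban} = 414·24109·1370 / (3.496148 × 10^7) = 391.1.

391.1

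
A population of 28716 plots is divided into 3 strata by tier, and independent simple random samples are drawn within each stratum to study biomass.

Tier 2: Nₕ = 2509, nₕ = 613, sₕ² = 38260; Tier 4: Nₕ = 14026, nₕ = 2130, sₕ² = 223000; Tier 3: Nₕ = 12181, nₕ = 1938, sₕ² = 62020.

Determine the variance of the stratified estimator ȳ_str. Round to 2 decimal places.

26.39

Var(ȳ_str) = Σₕ Wₕ²(1 − fₕ)sₕ²/nₕ with Wₕ = Nₕ/N, N = 28716.
Tier 2: Wₕ = 0.08737289; term = 0.08737289²·(1 − 0.24432045)·38260/613 = 0.3600606.
Tier 4: Wₕ = 0.48843850; term = 0.48843850²·(1 − 0.15186083)·223000/2130 = 21.184205.
Tier 3: Wₕ = 0.42418861; term = 0.42418861²·(1 − 0.15910024)·62020/1938 = 4.842172.
Sum = 26.386438.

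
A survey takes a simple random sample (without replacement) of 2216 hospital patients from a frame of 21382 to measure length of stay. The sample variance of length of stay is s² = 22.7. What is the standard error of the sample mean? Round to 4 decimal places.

0.0958

Under SRS without replacement, Var(ȳ) = (1 − f)·s²/n with f = n/N = 2216/21382 = 0.10363857.
Var(ȳ) = (1 − 0.10363857)·22.7/2216 = 0.89636143·0.010243682 = 0.0091820417.
SE(ȳ) = √(0.0091820417) = 0.0958.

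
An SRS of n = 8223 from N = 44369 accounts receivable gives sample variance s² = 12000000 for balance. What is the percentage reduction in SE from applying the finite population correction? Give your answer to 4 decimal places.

9.7410

f = n/N = 8223/44369 = 0.18533210.
SE_no-fpc = √(s²/n) = 38.201066; SE_fpc = √((1−f)s²/n) = 34.479883.
Ratio = √(1−f) = 0.90258955. Reduction = 100·(1 − 0.90258955) = 9.7410%.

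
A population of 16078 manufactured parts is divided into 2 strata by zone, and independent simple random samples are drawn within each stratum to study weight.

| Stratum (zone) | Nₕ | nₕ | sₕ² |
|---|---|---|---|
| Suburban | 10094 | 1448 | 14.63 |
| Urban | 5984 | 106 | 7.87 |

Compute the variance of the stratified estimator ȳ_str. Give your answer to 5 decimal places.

0.01351

Var(ȳ_str) = Σₕ Wₕ²(1 − fₕ)sₕ²/nₕ with Wₕ = Nₕ/N, N = 16078.
Suburban: Wₕ = 0.62781440; term = 0.62781440²·(1 − 0.14345156)·14.63/1448 = 0.003411067.
Urban: Wₕ = 0.37218560; term = 0.37218560²·(1 − 0.01771390)·7.87/106 = 0.010102433.
Sum = 0.0135135.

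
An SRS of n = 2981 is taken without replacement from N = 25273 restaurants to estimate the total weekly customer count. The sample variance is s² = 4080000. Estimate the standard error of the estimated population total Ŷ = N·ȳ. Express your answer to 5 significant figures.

878120

Var(Ŷ) = N²·Var(ȳ) = N²·(1 − n/N)·s²/n.
f = 2981/25273 = 0.11795196; Var(ȳ) = 0.88204804·4080000/2981 = 1207.2311.
Var(Ŷ) = 25273² · 1207.2311 = 7.7108812 × 10^11.
SE(Ŷ) = √(7.7108812 × 10^11) = 878120.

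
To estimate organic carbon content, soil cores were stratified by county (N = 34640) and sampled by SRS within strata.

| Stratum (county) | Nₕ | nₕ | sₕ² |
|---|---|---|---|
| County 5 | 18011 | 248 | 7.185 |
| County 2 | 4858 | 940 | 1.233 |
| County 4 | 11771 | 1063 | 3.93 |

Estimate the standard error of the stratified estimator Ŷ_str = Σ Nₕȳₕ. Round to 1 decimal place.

3124.1

Var(Ŷ_str) = Σₕ Nₕ²(1 − fₕ)sₕ²/nₕ.
County 5: 18011²·(1 − 248/18011)·7.185/248 = 9.2689221 × 10^6.
County 2: 4858²·(1 − 940/4858)·1.233/940 = 24966.471.
County 4: 11771²·(1 − 1063/11771)·3.93/1063 = 465994.73.
Sum = 9.7598833 × 10^6.
SE = √(9.7598833 × 10^6) = 3124.1.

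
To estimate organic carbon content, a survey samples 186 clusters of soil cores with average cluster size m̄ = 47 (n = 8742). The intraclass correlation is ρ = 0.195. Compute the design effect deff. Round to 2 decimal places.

9.97

deff = 1 + (47 − 1)·0.195 = 1 + 8.97 = 9.97.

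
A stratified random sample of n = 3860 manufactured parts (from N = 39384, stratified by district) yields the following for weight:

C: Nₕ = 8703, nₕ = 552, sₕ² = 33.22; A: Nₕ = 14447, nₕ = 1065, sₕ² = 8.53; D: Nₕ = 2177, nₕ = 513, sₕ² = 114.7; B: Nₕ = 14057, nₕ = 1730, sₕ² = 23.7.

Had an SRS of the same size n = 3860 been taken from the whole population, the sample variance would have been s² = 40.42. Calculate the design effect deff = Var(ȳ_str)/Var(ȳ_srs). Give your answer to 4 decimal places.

Var(ȳ_str) = Σ Wₕ²(1−fₕ)sₕ²/nₕ with Wₕ = Nₕ/39384:
  C: (8703/39384)²·(1−552/8703)·33.22/552 = 0.0027523318
  A: (14447/39384)²·(1−1065/14447)·8.53/1065 = 9.9829404 × 10^-4
  D: (2177/39384)²·(1−513/2177)·114.7/513 = 5.221775 × 10^-4
  B: (14057/39384)²·(1−1730/14057)·23.7/1730 = 0.0015304271
  → Var(ȳ_str) = 0.0058032304.
Var(ȳ_srs) = (1 − 3860/39384)·40.42/3860 = 0.0094451975.
deff = 0.0058032304 / 0.0094451975 = 0.6144.

0.6144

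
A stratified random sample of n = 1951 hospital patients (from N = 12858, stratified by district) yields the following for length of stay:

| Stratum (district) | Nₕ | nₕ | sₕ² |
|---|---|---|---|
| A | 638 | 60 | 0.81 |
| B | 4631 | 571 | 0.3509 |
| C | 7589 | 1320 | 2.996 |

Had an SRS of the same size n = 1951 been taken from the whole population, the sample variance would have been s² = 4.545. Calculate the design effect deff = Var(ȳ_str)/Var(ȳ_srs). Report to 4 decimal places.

0.3811

Var(ȳ_str) = Σ Wₕ²(1−fₕ)sₕ²/nₕ with Wₕ = Nₕ/12858:
  A: (638/12858)²·(1−60/638)·0.81/60 = 3.0111712 × 10^-5
  B: (4631/12858)²·(1−571/4631)·0.3509/571 = 6.9887778 × 10^-5
  C: (7589/12858)²·(1−1320/7589)·2.996/1320 = 6.5313635 × 10^-4
  → Var(ȳ_str) = 7.5313584 × 10^-4.
Var(ȳ_srs) = (1 − 1951/12858)·4.545/1951 = 0.0019760981.
deff = (7.5313584 × 10^-4) / 0.0019760981 = 0.3811.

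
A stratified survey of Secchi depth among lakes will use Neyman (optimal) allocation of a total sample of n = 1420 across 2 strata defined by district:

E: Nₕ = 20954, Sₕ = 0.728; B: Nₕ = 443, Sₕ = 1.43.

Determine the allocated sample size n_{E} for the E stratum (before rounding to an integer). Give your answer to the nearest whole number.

Neyman allocation: nₕ = n·NₕSₕ / Σⱼ NⱼSⱼ.
Σ NⱼSⱼ = 20954·0.728 + 443·1.43 = 15888.002.
n_{E} = 1420·20954·0.728 / 15888.002 = 1363.

1363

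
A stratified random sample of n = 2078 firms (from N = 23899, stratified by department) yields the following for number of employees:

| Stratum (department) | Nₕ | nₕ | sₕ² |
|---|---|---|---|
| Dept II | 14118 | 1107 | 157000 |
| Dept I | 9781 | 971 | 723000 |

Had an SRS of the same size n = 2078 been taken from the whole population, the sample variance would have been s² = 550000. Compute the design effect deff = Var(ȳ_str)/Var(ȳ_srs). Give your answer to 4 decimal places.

0.6536

Var(ȳ_str) = Σ Wₕ²(1−fₕ)sₕ²/nₕ with Wₕ = Nₕ/23899:
  Dept II: (14118/23899)²·(1−1107/14118)·157000/1107 = 45.611718
  Dept I: (9781/23899)²·(1−971/9781)·723000/971 = 112.33595
  → Var(ȳ_str) = 157.94767.
Var(ȳ_srs) = (1 − 2078/23899)·550000/2078 = 241.66406.
deff = 157.94767 / 241.66406 = 0.6536.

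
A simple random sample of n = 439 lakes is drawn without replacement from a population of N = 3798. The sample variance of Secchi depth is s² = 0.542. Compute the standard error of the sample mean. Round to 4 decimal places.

0.0330

Under SRS without replacement, Var(ȳ) = (1 − f)·s²/n with f = n/N = 439/3798 = 0.11558715.
Var(ȳ) = (1 − 0.11558715)·0.542/439 = 0.88441285·0.0012346241 = 0.0010919175.
SE(ȳ) = √(0.0010919175) = 0.0330.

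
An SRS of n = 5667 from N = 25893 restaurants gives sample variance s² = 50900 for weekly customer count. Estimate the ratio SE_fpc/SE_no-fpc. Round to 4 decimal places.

0.8838

f = n/N = 5667/25893 = 0.21886224.
SE_no-fpc = √(s²/n) = 2.9969692; SE_fpc = √((1−f)s²/n) = 2.6487813.
Ratio = √(1−f) = 0.88381998.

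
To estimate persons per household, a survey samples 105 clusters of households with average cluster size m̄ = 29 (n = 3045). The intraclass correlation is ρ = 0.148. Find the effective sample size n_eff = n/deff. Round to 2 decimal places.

deff = 1 + (29 − 1)·0.148 = 1 + 4.144 = 5.144.
n_eff = 3045 / 5.144 = 591.95.

591.95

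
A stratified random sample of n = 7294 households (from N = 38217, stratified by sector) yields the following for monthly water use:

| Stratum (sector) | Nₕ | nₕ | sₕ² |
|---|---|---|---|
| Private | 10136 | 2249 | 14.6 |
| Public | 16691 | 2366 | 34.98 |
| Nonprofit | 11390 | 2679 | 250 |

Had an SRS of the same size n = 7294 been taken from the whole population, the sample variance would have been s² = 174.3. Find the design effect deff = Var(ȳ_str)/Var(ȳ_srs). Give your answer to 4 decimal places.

0.4714

Var(ȳ_str) = Σ Wₕ²(1−fₕ)sₕ²/nₕ with Wₕ = Nₕ/38217:
  Private: (10136/38217)²·(1−2249/10136)·14.6/2249 = 3.5532737 × 10^-4
  Public: (16691/38217)²·(1−2366/16691)·34.98/2366 = 0.0024202981
  Nonprofit: (11390/38217)²·(1−2679/11390)·250/2679 = 0.0063393663
  → Var(ȳ_str) = 0.0091149918.
Var(ȳ_srs) = (1 − 7294/38217)·174.3/7294 = 0.019335556.
deff = 0.0091149918 / 0.019335556 = 0.4714.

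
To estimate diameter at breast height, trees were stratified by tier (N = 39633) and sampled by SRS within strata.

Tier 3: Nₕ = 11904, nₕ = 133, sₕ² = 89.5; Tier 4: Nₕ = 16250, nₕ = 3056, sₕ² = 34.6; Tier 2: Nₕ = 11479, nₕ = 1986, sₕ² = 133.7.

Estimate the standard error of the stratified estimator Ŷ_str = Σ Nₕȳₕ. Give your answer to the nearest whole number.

Var(Ŷ_str) = Σₕ Nₕ²(1 − fₕ)sₕ²/nₕ.
Tier 3: 11904²·(1 − 133/11904)·89.5/133 = 9.4292613 × 10^7.
Tier 4: 16250²·(1 − 3056/16250)·34.6/3056 = 2.4274629 × 10^6.
Tier 2: 11479²·(1 − 1986/11479)·133.7/1986 = 7.3360064 × 10^6.
Sum = 1.0405608 × 10^8.
SE = √(1.0405608 × 10^8) = 10201.

10201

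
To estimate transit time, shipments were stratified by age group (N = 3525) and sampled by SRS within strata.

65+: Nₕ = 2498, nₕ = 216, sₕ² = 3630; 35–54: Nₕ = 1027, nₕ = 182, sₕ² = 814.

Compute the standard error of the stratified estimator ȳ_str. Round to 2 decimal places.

Var(ȳ_str) = Σₕ Wₕ²(1 − fₕ)sₕ²/nₕ with Wₕ = Nₕ/N, N = 3525.
65+: Wₕ = 0.70865248; term = 0.70865248²·(1 − 0.08646918)·3630/216 = 7.7097928.
35–54: Wₕ = 0.29134752; term = 0.29134752²·(1 − 0.17721519)·814/182 = 0.31236468.
Sum = 8.0221575.
SE = √(8.0221575) = 2.83.

2.83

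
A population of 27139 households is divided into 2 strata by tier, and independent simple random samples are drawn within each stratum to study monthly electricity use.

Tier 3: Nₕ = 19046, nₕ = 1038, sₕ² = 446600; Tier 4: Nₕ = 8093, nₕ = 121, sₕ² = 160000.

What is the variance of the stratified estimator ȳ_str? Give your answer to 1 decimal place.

Var(ȳ_str) = Σₕ Wₕ²(1 − fₕ)sₕ²/nₕ with Wₕ = Nₕ/N, N = 27139.
Tier 3: Wₕ = 0.70179447; term = 0.70179447²·(1 − 0.05449963)·446600/1038 = 200.35627.
Tier 4: Wₕ = 0.29820553; term = 0.29820553²·(1 − 0.01495119)·160000/121 = 115.83072.
Sum = 316.18699.

316.2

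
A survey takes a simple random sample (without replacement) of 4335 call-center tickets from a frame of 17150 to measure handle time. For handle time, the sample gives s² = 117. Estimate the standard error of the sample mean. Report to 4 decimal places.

Under SRS without replacement, Var(ȳ) = (1 − f)·s²/n with f = n/N = 4335/17150 = 0.25276968.
Var(ȳ) = (1 − 0.25276968)·117/4335 = 0.74723032·0.026989619 = 0.020167462.
SE(ȳ) = √(0.020167462) = 0.1420.

0.1420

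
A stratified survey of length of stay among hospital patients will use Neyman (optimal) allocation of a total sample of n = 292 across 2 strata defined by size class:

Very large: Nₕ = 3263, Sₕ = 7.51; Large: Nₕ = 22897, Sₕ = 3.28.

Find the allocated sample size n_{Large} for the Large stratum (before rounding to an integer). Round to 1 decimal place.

220.2

Neyman allocation: nₕ = n·NₕSₕ / Σⱼ NⱼSⱼ.
Σ NⱼSⱼ = 3263·7.51 + 22897·3.28 = 99607.29.
n_{Large} = 292·22897·3.28 / 99607.29 = 220.2.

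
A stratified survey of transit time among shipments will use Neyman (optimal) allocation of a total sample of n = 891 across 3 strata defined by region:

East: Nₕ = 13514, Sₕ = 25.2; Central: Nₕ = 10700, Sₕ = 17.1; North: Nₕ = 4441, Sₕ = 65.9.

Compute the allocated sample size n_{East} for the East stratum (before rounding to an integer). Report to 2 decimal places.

371.77

Neyman allocation: nₕ = n·NₕSₕ / Σⱼ NⱼSⱼ.
Σ NⱼSⱼ = 13514·25.2 + 10700·17.1 + 4441·65.9 = 816184.7.
n_{East} = 891·13514·25.2 / 816184.7 = 371.77.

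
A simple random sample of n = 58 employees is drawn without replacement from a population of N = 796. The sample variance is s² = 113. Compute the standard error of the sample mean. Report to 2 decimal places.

1.34

Under SRS without replacement, Var(ȳ) = (1 − f)·s²/n with f = n/N = 58/796 = 0.07286432.
Var(ȳ) = (1 − 0.07286432)·113/58 = 0.92713568·1.9482759 = 1.8063161.
SE(ȳ) = √(1.8063161) = 1.34.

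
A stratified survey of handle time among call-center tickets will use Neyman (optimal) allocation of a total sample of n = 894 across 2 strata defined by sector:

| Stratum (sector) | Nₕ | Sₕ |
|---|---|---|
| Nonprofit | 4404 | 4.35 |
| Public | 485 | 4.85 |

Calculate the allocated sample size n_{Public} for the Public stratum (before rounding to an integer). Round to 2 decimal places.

Neyman allocation: nₕ = n·NₕSₕ / Σⱼ NⱼSⱼ.
Σ NⱼSⱼ = 4404·4.35 + 485·4.85 = 21509.65.
n_{Public} = 894·485·4.85 / 21509.65 = 97.77.

97.77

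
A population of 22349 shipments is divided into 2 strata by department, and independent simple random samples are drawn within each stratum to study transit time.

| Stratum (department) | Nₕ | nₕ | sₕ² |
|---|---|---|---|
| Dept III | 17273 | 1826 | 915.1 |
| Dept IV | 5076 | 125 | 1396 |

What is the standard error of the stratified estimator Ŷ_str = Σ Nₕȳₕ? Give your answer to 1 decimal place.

20356.3

Var(Ŷ_str) = Σₕ Nₕ²(1 − fₕ)sₕ²/nₕ.
Dept III: 17273²·(1 − 1826/17273)·915.1/1826 = 1.3371487 × 10^8.
Dept IV: 5076²·(1 − 125/5076)·1396/125 = 2.8066609 × 10^8.
Sum = 4.1438096 × 10^8.
SE = √(4.1438096 × 10^8) = 20356.3.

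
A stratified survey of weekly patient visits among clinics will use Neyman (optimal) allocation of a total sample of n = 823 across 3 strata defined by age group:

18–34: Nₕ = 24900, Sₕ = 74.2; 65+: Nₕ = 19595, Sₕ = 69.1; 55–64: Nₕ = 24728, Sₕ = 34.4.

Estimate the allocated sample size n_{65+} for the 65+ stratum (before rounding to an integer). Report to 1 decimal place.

275.0

Neyman allocation: nₕ = n·NₕSₕ / Σⱼ NⱼSⱼ.
Σ NⱼSⱼ = 24900·74.2 + 19595·69.1 + 24728·34.4 = 4.0522377 × 10^6.
n_{65+} = 823·19595·69.1 / (4.0522377 × 10^6) = 275.0.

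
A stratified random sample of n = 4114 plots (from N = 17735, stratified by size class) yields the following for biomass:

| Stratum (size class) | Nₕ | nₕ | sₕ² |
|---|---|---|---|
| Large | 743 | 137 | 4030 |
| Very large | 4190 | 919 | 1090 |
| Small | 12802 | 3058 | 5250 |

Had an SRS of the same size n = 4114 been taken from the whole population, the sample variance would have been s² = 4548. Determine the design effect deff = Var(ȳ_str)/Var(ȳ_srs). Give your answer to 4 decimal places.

Var(ȳ_str) = Σ Wₕ²(1−fₕ)sₕ²/nₕ with Wₕ = Nₕ/17735:
  Large: (743/17735)²·(1−137/743)·4030/137 = 0.042109834
  Very large: (4190/17735)²·(1−919/4190)·1090/919 = 0.051682459
  Small: (12802/17735)²·(1−3058/12802)·5250/3058 = 0.6808862
  → Var(ȳ_str) = 0.77467849.
Var(ȳ_srs) = (1 − 4114/17735)·4548/4114 = 0.84905137.
deff = 0.77467849 / 0.84905137 = 0.9124.

0.9124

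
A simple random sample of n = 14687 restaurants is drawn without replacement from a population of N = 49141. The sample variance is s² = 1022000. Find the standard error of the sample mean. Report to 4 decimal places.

Under SRS without replacement, Var(ȳ) = (1 − f)·s²/n with f = n/N = 14687/49141 = 0.29887467.
Var(ȳ) = (1 − 0.29887467)·1022000/14687 = 0.70112533·69.585348 = 48.78805.
SE(ȳ) = √(48.78805) = 6.9848.

6.9848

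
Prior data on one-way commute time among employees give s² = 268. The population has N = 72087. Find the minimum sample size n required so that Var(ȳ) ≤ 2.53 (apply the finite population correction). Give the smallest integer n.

Without fpc, n₀ = s²/D = 268/2.53 = 105.9289.
With fpc, (1 − n/N)·s²/n ≤ D requires n ≥ n₀/(1 + n₀/N) = 105.9289/(1 + 105.9289/72087) = 105.7735.
Rounding up, n = 106.

106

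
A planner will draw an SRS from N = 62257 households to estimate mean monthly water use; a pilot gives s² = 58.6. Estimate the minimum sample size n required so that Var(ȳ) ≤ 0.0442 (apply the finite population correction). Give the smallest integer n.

Without fpc, n₀ = s²/D = 58.6/0.0442 = 1325.7919.
With fpc, (1 − n/N)·s²/n ≤ D requires n ≥ n₀/(1 + n₀/N) = 1325.7919/(1 + 1325.7919/62257) = 1298.1472.
Rounding up, n = 1299.

1299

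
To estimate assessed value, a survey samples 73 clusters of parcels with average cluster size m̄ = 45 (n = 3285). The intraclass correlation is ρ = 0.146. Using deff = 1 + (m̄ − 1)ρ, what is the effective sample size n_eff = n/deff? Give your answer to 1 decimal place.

deff = 1 + (45 − 1)·0.146 = 1 + 6.424 = 7.424.
n_eff = 3285 / 7.424 = 442.5.

442.5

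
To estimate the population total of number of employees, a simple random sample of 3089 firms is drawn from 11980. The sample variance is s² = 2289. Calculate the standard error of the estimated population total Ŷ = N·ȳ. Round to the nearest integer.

Var(Ŷ) = N²·Var(ȳ) = N²·(1 − n/N)·s²/n.
f = 3089/11980 = 0.25784641; Var(ȳ) = 0.74215359·2289/3089 = 0.54994806.
Var(Ŷ) = 11980² · 0.54994806 = 7.8928766 × 10^7.
SE(Ŷ) = √(7.8928766 × 10^7) = 8884.

8884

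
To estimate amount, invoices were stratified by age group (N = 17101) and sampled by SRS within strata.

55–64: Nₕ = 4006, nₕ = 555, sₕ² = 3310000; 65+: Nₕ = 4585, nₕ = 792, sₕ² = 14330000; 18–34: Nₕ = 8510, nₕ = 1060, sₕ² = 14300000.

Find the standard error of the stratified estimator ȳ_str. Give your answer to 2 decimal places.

65.44

Var(ȳ_str) = Σₕ Wₕ²(1 − fₕ)sₕ²/nₕ with Wₕ = Nₕ/N, N = 17101.
55–64: Wₕ = 0.23425531; term = 0.23425531²·(1 − 0.13854219)·3310000/555 = 281.93429.
65+: Wₕ = 0.26811298; term = 0.26811298²·(1 − 0.17273719)·14330000/792 = 1075.97.
18–34: Wₕ = 0.49763172; term = 0.49763172²·(1 − 0.12455934)·14300000/1060 = 2924.6439.
Sum = 4282.5482.
SE = √(4282.5482) = 65.44.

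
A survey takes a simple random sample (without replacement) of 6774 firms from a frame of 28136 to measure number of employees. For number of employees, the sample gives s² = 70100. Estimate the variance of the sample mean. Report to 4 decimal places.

7.8569

Under SRS without replacement, Var(ȳ) = (1 − f)·s²/n with f = n/N = 6774/28136 = 0.24075917.
Var(ȳ) = (1 − 0.24075917)·70100/6774 = 0.75924083·10.348391 = 7.8569209.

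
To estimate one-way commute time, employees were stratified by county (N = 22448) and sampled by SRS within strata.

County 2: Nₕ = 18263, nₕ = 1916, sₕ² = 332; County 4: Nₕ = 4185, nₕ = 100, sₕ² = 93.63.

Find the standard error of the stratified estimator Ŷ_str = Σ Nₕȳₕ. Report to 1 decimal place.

8230.3

Var(Ŷ_str) = Σₕ Nₕ²(1 − fₕ)sₕ²/nₕ.
County 2: 18263²·(1 − 1916/18263)·332/1916 = 5.1731225 × 10^7.
County 4: 4185²·(1 − 100/4185)·93.63/100 = 1.6006727 × 10^7.
Sum = 6.7737952 × 10^7.
SE = √(6.7737952 × 10^7) = 8230.3.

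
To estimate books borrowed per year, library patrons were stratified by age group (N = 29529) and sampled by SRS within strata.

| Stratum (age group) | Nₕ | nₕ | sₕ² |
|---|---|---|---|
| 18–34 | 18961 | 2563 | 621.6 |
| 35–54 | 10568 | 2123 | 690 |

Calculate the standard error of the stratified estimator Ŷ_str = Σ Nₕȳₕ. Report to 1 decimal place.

Var(Ŷ_str) = Σₕ Nₕ²(1 − fₕ)sₕ²/nₕ.
18–34: 18961²·(1 − 2563/18961)·621.6/2563 = 7.5407496 × 10^7.
35–54: 10568²·(1 − 2123/10568)·690/2123 = 2.9006248 × 10^7.
Sum = 1.0441374 × 10^8.
SE = √(1.0441374 × 10^8) = 10218.3.

10218.3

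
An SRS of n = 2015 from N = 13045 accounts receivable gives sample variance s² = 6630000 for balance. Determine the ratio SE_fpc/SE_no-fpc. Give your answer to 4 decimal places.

0.9195

f = n/N = 2015/13045 = 0.15446531.
SE_no-fpc = √(s²/n) = 57.361333; SE_fpc = √((1−f)s²/n) = 52.745444.
Ratio = √(1−f) = 0.91952960.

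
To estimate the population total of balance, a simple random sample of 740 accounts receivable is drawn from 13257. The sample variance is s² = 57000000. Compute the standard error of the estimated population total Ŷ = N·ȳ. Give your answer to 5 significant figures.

Var(Ŷ) = N²·Var(ȳ) = N²·(1 − n/N)·s²/n.
f = 740/13257 = 0.05581957; Var(ȳ) = 0.94418043·57000000/740 = 72727.412.
Var(Ŷ) = 13257² · 72727.412 = 1.2781701 × 10^13.
SE(Ŷ) = √(1.2781701 × 10^13) = 3.5752 × 10^6.

3.5752 × 10^6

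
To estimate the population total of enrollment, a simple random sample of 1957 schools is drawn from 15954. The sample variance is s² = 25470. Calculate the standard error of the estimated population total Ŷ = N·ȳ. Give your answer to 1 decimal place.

Var(Ŷ) = N²·Var(ȳ) = N²·(1 − n/N)·s²/n.
f = 1957/15954 = 0.12266516; Var(ȳ) = 0.87733484·25470/1957 = 11.418354.
Var(Ŷ) = 15954² · 11.418354 = 2.906315 × 10^9.
SE(Ŷ) = √(2.906315 × 10^9) = 53910.2.

53910.2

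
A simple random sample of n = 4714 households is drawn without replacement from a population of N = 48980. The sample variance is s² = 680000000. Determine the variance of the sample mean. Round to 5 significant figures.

Under SRS without replacement, Var(ȳ) = (1 − f)·s²/n with f = n/N = 4714/48980 = 0.09624336.
Var(ȳ) = (1 − 0.09624336)·680000000/4714 = 0.90375664·144251.17 = 130367.95.

130370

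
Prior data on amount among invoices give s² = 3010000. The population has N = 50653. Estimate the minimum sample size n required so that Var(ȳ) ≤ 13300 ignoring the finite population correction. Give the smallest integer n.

227

Without fpc, n₀ = s²/D = 3010000/13300 = 226.3158.
Rounding up, n = 227.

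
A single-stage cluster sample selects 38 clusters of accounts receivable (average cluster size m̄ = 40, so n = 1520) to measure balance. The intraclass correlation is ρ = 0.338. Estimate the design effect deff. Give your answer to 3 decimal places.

14.182

deff = 1 + (40 − 1)·0.338 = 1 + 13.182 = 14.182.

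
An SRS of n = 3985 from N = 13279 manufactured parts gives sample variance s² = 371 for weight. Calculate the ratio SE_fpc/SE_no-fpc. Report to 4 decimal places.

0.8366

f = n/N = 3985/13279 = 0.30009790.
SE_no-fpc = √(s²/n) = 0.30512149; SE_fpc = √((1−f)s²/n) = 0.2552651.
Ratio = √(1−f) = 0.83660152.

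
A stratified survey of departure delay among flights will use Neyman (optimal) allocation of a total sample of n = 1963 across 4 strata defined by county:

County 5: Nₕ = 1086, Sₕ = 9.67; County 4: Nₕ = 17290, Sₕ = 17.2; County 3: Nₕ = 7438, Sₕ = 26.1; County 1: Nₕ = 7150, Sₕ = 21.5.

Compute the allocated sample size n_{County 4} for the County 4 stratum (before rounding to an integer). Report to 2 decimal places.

890.24

Neyman allocation: nₕ = n·NₕSₕ / Σⱼ NⱼSⱼ.
Σ NⱼSⱼ = 1086·9.67 + 17290·17.2 + 7438·26.1 + 7150·21.5 = 655746.42.
n_{County 4} = 1963·17290·17.2 / 655746.42 = 890.24.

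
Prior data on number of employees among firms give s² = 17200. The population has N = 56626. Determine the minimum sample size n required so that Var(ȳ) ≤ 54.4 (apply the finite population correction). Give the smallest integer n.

Without fpc, n₀ = s²/D = 17200/54.4 = 316.1765.
With fpc, (1 − n/N)·s²/n ≤ D requires n ≥ n₀/(1 + n₀/N) = 316.1765/(1 + 316.1765/56626) = 314.4209.
Rounding up, n = 315.

315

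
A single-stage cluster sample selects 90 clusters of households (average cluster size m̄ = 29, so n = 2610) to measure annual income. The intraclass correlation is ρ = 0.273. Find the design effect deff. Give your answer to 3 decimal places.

deff = 1 + (29 − 1)·0.273 = 1 + 7.644 = 8.644.

8.644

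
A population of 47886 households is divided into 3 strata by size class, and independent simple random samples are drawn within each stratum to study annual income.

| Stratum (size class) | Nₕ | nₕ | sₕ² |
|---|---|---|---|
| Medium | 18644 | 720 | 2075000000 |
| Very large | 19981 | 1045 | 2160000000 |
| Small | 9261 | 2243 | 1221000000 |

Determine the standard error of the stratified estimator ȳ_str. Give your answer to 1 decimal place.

881.2

Var(ȳ_str) = Σₕ Wₕ²(1 − fₕ)sₕ²/nₕ with Wₕ = Nₕ/N, N = 47886.
Medium: Wₕ = 0.38934135; term = 0.38934135²·(1 − 0.03861832)·2075000000/720 = 419993.44.
Very large: Wₕ = 0.41726183; term = 0.41726183²·(1 − 0.05229968)·2160000000/1045 = 341056.09.
Small: Wₕ = 0.19339682; term = 0.19339682²·(1 − 0.24219847)·1221000000/2243 = 15429.097.
Sum = 776478.63.
SE = √(776478.63) = 881.2.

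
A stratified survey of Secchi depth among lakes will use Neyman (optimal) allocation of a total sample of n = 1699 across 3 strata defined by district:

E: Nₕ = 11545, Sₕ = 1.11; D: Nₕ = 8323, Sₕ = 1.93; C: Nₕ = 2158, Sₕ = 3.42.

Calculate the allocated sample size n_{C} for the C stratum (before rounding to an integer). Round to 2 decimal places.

345.83

Neyman allocation: nₕ = n·NₕSₕ / Σⱼ NⱼSⱼ.
Σ NⱼSⱼ = 11545·1.11 + 8323·1.93 + 2158·3.42 = 36258.7.
n_{C} = 1699·2158·3.42 / 36258.7 = 345.83.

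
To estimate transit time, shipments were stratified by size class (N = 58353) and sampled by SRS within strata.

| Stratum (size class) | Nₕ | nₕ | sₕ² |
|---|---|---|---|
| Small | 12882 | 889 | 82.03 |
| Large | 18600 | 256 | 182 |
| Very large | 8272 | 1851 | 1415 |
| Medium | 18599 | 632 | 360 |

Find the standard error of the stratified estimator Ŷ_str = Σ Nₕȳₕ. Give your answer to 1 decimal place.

Var(Ŷ_str) = Σₕ Nₕ²(1 − fₕ)sₕ²/nₕ.
Small: 12882²·(1 − 889/12882)·82.03/889 = 1.4255488 × 10^7.
Large: 18600²·(1 − 256/18600)·182/256 = 2.4257074 × 10^8.
Very large: 8272²·(1 − 1851/8272)·1415/1851 = 4.0603476 × 10^7.
Medium: 18599²·(1 − 632/18599)·360/632 = 1.9034899 × 10^8.
Sum = 4.8777869 × 10^8.
SE = √(4.8777869 × 10^8) = 22085.7.

22085.7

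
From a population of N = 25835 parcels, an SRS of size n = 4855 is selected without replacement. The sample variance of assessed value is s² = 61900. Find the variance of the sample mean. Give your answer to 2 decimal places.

Under SRS without replacement, Var(ȳ) = (1 − f)·s²/n with f = n/N = 4855/25835 = 0.18792336.
Var(ȳ) = (1 − 0.18792336)·61900/4855 = 0.81207664·12.749743 = 10.353768.

10.35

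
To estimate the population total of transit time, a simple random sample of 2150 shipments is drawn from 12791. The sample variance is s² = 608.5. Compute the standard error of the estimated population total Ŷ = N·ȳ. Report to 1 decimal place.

6206.6

Var(Ŷ) = N²·Var(ȳ) = N²·(1 − n/N)·s²/n.
f = 2150/12791 = 0.16808694; Var(ȳ) = 0.83191306·608.5/2150 = 0.23545074.
Var(Ŷ) = 12791² · 0.23545074 = 3.852202 × 10^7.
SE(Ŷ) = √(3.852202 × 10^7) = 6206.6.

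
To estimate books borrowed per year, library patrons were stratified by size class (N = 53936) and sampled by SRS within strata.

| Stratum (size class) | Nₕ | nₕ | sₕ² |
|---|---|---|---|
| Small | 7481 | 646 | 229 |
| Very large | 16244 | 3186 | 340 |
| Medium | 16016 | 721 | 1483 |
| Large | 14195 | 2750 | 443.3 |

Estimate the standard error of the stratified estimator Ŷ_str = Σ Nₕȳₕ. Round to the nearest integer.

Var(Ŷ_str) = Σₕ Nₕ²(1 − fₕ)sₕ²/nₕ.
Small: 7481²·(1 − 646/7481)·229/646 = 1.8125965 × 10^7.
Very large: 16244²·(1 − 3186/16244)·340/3186 = 2.2636162 × 10^7.
Medium: 16016²·(1 − 721/16016)·1483/721 = 5.0385947 × 10^8.
Large: 14195²·(1 − 2750/14195)·443.3/2750 = 2.6188838 × 10^7.
Sum = 5.7081044 × 10^8.
SE = √(5.7081044 × 10^8) = 23892.

23892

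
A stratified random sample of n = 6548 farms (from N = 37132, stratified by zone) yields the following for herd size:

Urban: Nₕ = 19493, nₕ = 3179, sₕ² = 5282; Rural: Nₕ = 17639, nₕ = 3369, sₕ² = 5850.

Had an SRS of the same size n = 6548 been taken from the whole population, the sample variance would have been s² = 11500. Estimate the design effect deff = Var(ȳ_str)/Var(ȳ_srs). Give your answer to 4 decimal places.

0.4841

Var(ȳ_str) = Σ Wₕ²(1−fₕ)sₕ²/nₕ with Wₕ = Nₕ/37132:
  Urban: (19493/37132)²·(1−3179/19493)·5282/3179 = 0.38322191
  Rural: (17639/37132)²·(1−3369/17639)·5850/3369 = 0.3169977
  → Var(ȳ_str) = 0.70021961.
Var(ȳ_srs) = (1 − 6548/37132)·11500/6548 = 1.4465555.
deff = 0.70021961 / 1.4465555 = 0.4841.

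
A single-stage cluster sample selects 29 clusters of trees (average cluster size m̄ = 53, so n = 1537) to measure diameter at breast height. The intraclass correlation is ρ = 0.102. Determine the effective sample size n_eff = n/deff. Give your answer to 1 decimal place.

243.8

deff = 1 + (53 − 1)·0.102 = 1 + 5.304 = 6.304.
n_eff = 1537 / 6.304 = 243.8.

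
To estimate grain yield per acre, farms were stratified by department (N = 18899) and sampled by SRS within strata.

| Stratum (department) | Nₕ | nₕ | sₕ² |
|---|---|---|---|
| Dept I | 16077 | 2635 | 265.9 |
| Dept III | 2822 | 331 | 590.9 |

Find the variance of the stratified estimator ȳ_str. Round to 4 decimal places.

0.0962

Var(ȳ_str) = Σₕ Wₕ²(1 − fₕ)sₕ²/nₕ with Wₕ = Nₕ/N, N = 18899.
Dept I: Wₕ = 0.85067993; term = 0.85067993²·(1 − 0.16389874)·265.9/2635 = 0.061056087.
Dept III: Wₕ = 0.14932007; term = 0.14932007²·(1 − 0.11729270)·590.9/331 = 0.035134929.
Sum = 0.096191016.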